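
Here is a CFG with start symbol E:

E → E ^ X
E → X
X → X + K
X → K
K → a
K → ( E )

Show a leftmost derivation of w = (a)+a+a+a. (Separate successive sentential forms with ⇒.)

E⇒X⇒X+K⇒X+K+K⇒X+K+K+K⇒K+K+K+K⇒(E)+K+K+K⇒(X)+K+K+K⇒(K)+K+K+K⇒(a)+K+K+K⇒(a)+a+K+K⇒(a)+a+a+K⇒(a)+a+a+a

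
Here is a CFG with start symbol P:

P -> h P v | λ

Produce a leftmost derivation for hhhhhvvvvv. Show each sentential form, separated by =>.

P => hPv => hhPvv => hhhPvvv => hhhhPvvvv => hhhhhPvvvvv => hhhhhvvvvv

P => hPv   [P -> h P v]
hPv => hhPvv   [P -> h P v]
hhPvv => hhhPvvv   [P -> h P v]
hhhPvvv => hhhhPvvvv   [P -> h P v]
hhhhPvvvv => hhhhhPvvvvv   [P -> h P v]
hhhhhPvvvvv => hhhhhvvvvv   [P -> λ]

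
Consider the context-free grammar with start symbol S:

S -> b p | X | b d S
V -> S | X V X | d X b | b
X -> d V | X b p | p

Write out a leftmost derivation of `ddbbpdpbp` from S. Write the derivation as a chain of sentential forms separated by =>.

S => X   [S -> X]
X => dV   [X -> d V]
dV => dXVX   [V -> X V X]
dXVX => dXbpVX   [X -> X b p]
dXbpVX => ddVbpVX   [X -> d V]
ddVbpVX => ddbbpVX   [V -> b]
ddbbpVX => ddbbpdXbX   [V -> d X b]
ddbbpdXbX => ddbbpdpbX   [X -> p]
ddbbpdpbX => ddbbpdpbp   [X -> p]

S => X => dV => dXVX => dXbpVX => ddVbpVX => ddbbpVX => ddbbpdXbX => ddbbpdpbX => ddbbpdpbp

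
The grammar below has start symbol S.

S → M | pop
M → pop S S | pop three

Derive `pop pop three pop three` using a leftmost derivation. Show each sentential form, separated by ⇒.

S ⇒ M ⇒ pop S S ⇒ pop M S ⇒ pop pop three S ⇒ pop pop three M ⇒ pop pop three pop three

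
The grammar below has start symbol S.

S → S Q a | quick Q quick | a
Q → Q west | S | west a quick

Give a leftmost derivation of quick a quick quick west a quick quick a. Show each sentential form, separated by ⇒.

S ⇒ S Q a ⇒ quick Q quick Q a ⇒ quick S quick Q a ⇒ quick a quick Q a ⇒ quick a quick S a ⇒ quick a quick quick Q quick a ⇒ quick a quick quick west a quick quick a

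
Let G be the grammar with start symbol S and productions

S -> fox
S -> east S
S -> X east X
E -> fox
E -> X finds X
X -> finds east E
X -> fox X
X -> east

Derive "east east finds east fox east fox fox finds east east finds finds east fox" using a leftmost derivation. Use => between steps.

S => east S => east east S => east east X east X => east east finds east E east X => east east finds east fox east X => east east finds east fox east fox X => east east finds east fox east fox fox X => east east finds east fox east fox fox finds east E => east east finds east fox east fox fox finds east X finds X => east east finds east fox east fox fox finds east east finds X => east east finds east fox east fox fox finds east east finds finds east E => east east finds east fox east fox fox finds east east finds finds east fox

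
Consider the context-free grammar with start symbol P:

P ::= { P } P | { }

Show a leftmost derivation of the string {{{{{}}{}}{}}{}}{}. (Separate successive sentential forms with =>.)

P => {P}P => {{P}P}P => {{{P}P}P}P => {{{{P}P}P}P}P => {{{{{}}P}P}P}P => {{{{{}}{}}P}P}P => {{{{{}}{}}{}}P}P => {{{{{}}{}}{}}{}}P => {{{{{}}{}}{}}{}}{}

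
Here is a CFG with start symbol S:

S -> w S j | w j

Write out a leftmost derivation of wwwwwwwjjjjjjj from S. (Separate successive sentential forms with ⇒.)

S ⇒ wSj ⇒ wwSjj ⇒ wwwSjjj ⇒ wwwwSjjjj ⇒ wwwwwSjjjjj ⇒ wwwwwwSjjjjjj ⇒ wwwwwwwjjjjjjj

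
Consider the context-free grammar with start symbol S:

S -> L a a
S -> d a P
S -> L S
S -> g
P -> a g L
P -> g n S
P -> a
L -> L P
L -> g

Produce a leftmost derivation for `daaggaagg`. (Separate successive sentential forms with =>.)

S => daP   [S -> d a P]
daP => daagL   [P -> a g L]
daagL => daagLP   [L -> L P]
daagLP => daagLPP   [L -> L P]
daagLPP => daaggPP   [L -> g]
daaggPP => daaggaP   [P -> a]
daaggaP => daaggaagL   [P -> a g L]
daaggaagL => daaggaagg   [L -> g]

S => daP => daagL => daagLP => daagLPP => daaggPP => daaggaP => daaggaagL => daaggaagg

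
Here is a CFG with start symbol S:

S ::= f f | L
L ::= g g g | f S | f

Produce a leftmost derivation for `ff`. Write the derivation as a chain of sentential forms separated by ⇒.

S ⇒ L   [S ::= L]
L ⇒ fS   [L ::= f S]
fS ⇒ fL   [S ::= L]
fL ⇒ ff   [L ::= f]

S⇒L⇒fS⇒fL⇒ff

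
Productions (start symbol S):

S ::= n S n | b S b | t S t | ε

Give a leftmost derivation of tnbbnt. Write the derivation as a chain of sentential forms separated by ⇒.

S ⇒ tSt   [S ::= t S t]
tSt ⇒ tnSnt   [S ::= n S n]
tnSnt ⇒ tnbSbnt   [S ::= b S b]
tnbSbnt ⇒ tnbbnt   [S ::= ε]

S ⇒ tSt ⇒ tnSnt ⇒ tnbSbnt ⇒ tnbbnt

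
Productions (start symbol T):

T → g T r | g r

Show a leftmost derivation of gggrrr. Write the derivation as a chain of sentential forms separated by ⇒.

T ⇒ gTr ⇒ ggTrr ⇒ gggrrr

T ⇒ gTr   [T → g T r]
gTr ⇒ ggTrr   [T → g T r]
ggTrr ⇒ gggrrr   [T → g r]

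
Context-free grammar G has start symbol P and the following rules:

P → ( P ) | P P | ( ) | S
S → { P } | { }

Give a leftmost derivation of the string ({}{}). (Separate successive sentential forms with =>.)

P => (P)   [P → ( P )]
(P) => (PP)   [P → P P]
(PP) => (SP)   [P → S]
(SP) => ({}P)   [S → { }]
({}P) => ({}S)   [P → S]
({}S) => ({}{})   [S → { }]

P=>(P)=>(PP)=>(SP)=>({}P)=>({}S)=>({}{})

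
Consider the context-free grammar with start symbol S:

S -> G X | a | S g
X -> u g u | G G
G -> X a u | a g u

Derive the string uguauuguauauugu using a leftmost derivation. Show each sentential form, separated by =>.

S => GX   [S -> G X]
GX => XauX   [G -> X a u]
XauX => GGauX   [X -> G G]
GGauX => XauGauX   [G -> X a u]
XauGauX => uguauGauX   [X -> u g u]
uguauGauX => uguauXauauX   [G -> X a u]
uguauXauauX => uguauuguauauX   [X -> u g u]
uguauuguauauX => uguauuguauauugu   [X -> u g u]

S => GX => XauX => GGauX => XauGauX => uguauGauX => uguauXauauX => uguauuguauauX => uguauuguauauugu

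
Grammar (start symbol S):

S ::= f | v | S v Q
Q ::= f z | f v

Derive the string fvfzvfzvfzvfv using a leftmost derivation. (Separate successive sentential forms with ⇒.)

S ⇒ SvQ ⇒ SvQvQ ⇒ SvQvQvQ ⇒ SvQvQvQvQ ⇒ fvQvQvQvQ ⇒ fvfzvQvQvQ ⇒ fvfzvfzvQvQ ⇒ fvfzvfzvfzvQ ⇒ fvfzvfzvfzvfv

S ⇒ SvQ   [S ::= S v Q]
SvQ ⇒ SvQvQ   [S ::= S v Q]
SvQvQ ⇒ SvQvQvQ   [S ::= S v Q]
SvQvQvQ ⇒ SvQvQvQvQ   [S ::= S v Q]
SvQvQvQvQ ⇒ fvQvQvQvQ   [S ::= f]
fvQvQvQvQ ⇒ fvfzvQvQvQ   [Q ::= f z]
fvfzvQvQvQ ⇒ fvfzvfzvQvQ   [Q ::= f z]
fvfzvfzvQvQ ⇒ fvfzvfzvfzvQ   [Q ::= f z]
fvfzvfzvfzvQ ⇒ fvfzvfzvfzvfv   [Q ::= f v]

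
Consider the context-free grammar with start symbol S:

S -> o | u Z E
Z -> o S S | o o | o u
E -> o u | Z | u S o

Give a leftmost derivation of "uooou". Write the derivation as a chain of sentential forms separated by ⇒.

S ⇒ uZE ⇒ uooE ⇒ uooou

S ⇒ uZE   [S -> u Z E]
uZE ⇒ uooE   [Z -> o o]
uooE ⇒ uooou   [E -> o u]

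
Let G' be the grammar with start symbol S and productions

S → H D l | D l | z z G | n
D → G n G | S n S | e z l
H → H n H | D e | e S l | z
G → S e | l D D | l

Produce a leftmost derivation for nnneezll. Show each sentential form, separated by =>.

S => HDl => DeDl => SnSeDl => nnSeDl => nnneDl => nnneezll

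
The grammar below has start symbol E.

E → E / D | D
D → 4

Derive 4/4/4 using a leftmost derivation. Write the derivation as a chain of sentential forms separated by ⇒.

E ⇒ E/D   [E → E / D]
E/D ⇒ E/D/D   [E → E / D]
E/D/D ⇒ D/D/D   [E → D]
D/D/D ⇒ 4/D/D   [D → 4]
4/D/D ⇒ 4/4/D   [D → 4]
4/4/D ⇒ 4/4/4   [D → 4]

E ⇒ E/D ⇒ E/D/D ⇒ D/D/D ⇒ 4/D/D ⇒ 4/4/D ⇒ 4/4/4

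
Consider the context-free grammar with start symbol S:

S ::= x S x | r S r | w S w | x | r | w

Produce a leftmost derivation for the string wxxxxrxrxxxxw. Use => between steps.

S=>wSw=>wxSxw=>wxxSxxw=>wxxxSxxxw=>wxxxxSxxxxw=>wxxxxrSrxxxxw=>wxxxxrxrxxxxw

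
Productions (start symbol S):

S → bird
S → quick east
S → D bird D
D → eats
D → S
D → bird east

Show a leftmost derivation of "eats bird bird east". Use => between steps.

S => D bird D   [S → D bird D]
D bird D => eats bird D   [D → eats]
eats bird D => eats bird bird east   [D → bird east]

S => D bird D => eats bird D => eats bird bird east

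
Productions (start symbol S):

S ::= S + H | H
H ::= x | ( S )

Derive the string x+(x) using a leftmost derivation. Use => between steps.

S => S+H => H+H => x+H => x+(S) => x+(H) => x+(x)

S => S+H   [S ::= S + H]
S+H => H+H   [S ::= H]
H+H => x+H   [H ::= x]
x+H => x+(S)   [H ::= ( S )]
x+(S) => x+(H)   [S ::= H]
x+(H) => x+(x)   [H ::= x]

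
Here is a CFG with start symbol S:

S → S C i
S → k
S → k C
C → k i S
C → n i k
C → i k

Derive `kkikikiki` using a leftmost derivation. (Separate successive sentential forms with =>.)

S => SCi => kCCi => kkiSCi => kkikCCi => kkikikCi => kkikikiki

S => SCi   [S → S C i]
SCi => kCCi   [S → k C]
kCCi => kkiSCi   [C → k i S]
kkiSCi => kkikCCi   [S → k C]
kkikCCi => kkikikCi   [C → i k]
kkikikCi => kkikikiki   [C → i k]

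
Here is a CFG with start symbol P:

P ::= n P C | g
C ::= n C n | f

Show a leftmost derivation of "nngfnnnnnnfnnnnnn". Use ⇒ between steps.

P⇒nPC⇒nnPCC⇒nngCC⇒nngfC⇒nngfnCn⇒nngfnnCnn⇒nngfnnnCnnn⇒nngfnnnnCnnnn⇒nngfnnnnnCnnnnn⇒nngfnnnnnnCnnnnnn⇒nngfnnnnnnfnnnnnn

P ⇒ nPC   [P ::= n P C]
nPC ⇒ nnPCC   [P ::= n P C]
nnPCC ⇒ nngCC   [P ::= g]
nngCC ⇒ nngfC   [C ::= f]
nngfC ⇒ nngfnCn   [C ::= n C n]
nngfnCn ⇒ nngfnnCnn   [C ::= n C n]
nngfnnCnn ⇒ nngfnnnCnnn   [C ::= n C n]
nngfnnnCnnn ⇒ nngfnnnnCnnnn   [C ::= n C n]
nngfnnnnCnnnn ⇒ nngfnnnnnCnnnnn   [C ::= n C n]
nngfnnnnnCnnnnn ⇒ nngfnnnnnnCnnnnnn   [C ::= n C n]
nngfnnnnnnCnnnnnn ⇒ nngfnnnnnnfnnnnnn   [C ::= f]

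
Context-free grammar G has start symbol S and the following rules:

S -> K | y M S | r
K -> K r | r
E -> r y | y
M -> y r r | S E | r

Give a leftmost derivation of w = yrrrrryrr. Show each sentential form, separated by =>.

S => yMS   [S -> y M S]
yMS => ySES   [M -> S E]
ySES => yKES   [S -> K]
yKES => yKrES   [K -> K r]
yKrES => yKrrES   [K -> K r]
yKrrES => yKrrrES   [K -> K r]
yKrrrES => yrrrrES   [K -> r]
yrrrrES => yrrrrryS   [E -> r y]
yrrrrryS => yrrrrryK   [S -> K]
yrrrrryK => yrrrrryKr   [K -> K r]
yrrrrryKr => yrrrrryrr   [K -> r]

S=>yMS=>ySES=>yKES=>yKrES=>yKrrES=>yKrrrES=>yrrrrES=>yrrrrryS=>yrrrrryK=>yrrrrryKr=>yrrrrryrr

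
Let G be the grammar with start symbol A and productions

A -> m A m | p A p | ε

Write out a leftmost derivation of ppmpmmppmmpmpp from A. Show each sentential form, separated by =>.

A => pAp => ppApp => ppmAmpp => ppmpApmpp => ppmpmAmpmpp => ppmpmmAmmpmpp => ppmpmmpApmmpmpp => ppmpmmppmmpmpp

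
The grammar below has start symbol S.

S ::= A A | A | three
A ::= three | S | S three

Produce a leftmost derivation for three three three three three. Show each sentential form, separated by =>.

S => A A   [S ::= A A]
A A => S three A   [A ::= S three]
S three A => three three A   [S ::= three]
three three A => three three S three   [A ::= S three]
three three S three => three three A A three   [S ::= A A]
three three A A three => three three S A three   [A ::= S]
three three S A three => three three three A three   [S ::= three]
three three three A three => three three three S three   [A ::= S]
three three three S three => three three three three three   [S ::= three]

S => A A => S three A => three three A => three three S three => three three A A three => three three S A three => three three three A three => three three three S three => three three three three three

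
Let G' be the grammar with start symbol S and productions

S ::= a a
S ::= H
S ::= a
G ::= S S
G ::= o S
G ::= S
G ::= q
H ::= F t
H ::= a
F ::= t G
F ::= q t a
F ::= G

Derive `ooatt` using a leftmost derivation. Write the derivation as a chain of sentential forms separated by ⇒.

S ⇒ H   [S ::= H]
H ⇒ Ft   [H ::= F t]
Ft ⇒ Gt   [F ::= G]
Gt ⇒ oSt   [G ::= o S]
oSt ⇒ oHt   [S ::= H]
oHt ⇒ oFtt   [H ::= F t]
oFtt ⇒ oGtt   [F ::= G]
oGtt ⇒ ooStt   [G ::= o S]
ooStt ⇒ ooatt   [S ::= a]

S ⇒ H ⇒ Ft ⇒ Gt ⇒ oSt ⇒ oHt ⇒ oFtt ⇒ oGtt ⇒ ooStt ⇒ ooatt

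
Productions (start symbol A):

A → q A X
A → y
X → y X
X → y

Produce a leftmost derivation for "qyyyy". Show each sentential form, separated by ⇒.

A⇒qAX⇒qyX⇒qyyX⇒qyyyX⇒qyyyy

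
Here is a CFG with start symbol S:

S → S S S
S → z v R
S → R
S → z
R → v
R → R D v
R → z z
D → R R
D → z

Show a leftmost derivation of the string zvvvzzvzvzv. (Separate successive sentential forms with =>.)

S => zvR => zvRDv => zvRDvDv => zvRDvDvDv => zvvDvDvDv => zvvRRvDvDv => zvvvRvDvDv => zvvvzzvDvDv => zvvvzzvzvDv => zvvvzzvzvzv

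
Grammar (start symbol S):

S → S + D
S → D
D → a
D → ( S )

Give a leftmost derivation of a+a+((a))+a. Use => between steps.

S => S+D => S+D+D => S+D+D+D => D+D+D+D => a+D+D+D => a+a+D+D => a+a+(S)+D => a+a+(D)+D => a+a+((S))+D => a+a+((D))+D => a+a+((a))+D => a+a+((a))+a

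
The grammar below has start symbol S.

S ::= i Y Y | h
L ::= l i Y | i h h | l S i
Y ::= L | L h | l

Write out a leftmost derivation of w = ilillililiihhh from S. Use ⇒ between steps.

S⇒iYY⇒iLY⇒ilSiY⇒iliYYiY⇒ililYiY⇒ililliY⇒ililliL⇒ililliliY⇒ililliliL⇒ilillililiY⇒ilillililiLh⇒ilillililiihhh

S ⇒ iYY   [S ::= i Y Y]
iYY ⇒ iLY   [Y ::= L]
iLY ⇒ ilSiY   [L ::= l S i]
ilSiY ⇒ iliYYiY   [S ::= i Y Y]
iliYYiY ⇒ ililYiY   [Y ::= l]
ililYiY ⇒ ililliY   [Y ::= l]
ililliY ⇒ ililliL   [Y ::= L]
ililliL ⇒ ililliliY   [L ::= l i Y]
ililliliY ⇒ ililliliL   [Y ::= L]
ililliliL ⇒ ilillililiY   [L ::= l i Y]
ilillililiY ⇒ ilillililiLh   [Y ::= L h]
ilillililiLh ⇒ ilillililiihhh   [L ::= i h h]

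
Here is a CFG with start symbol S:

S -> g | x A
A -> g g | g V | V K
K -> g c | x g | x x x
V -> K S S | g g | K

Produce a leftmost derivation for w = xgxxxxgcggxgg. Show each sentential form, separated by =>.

S => xA   [S -> x A]
xA => xgV   [A -> g V]
xgV => xgKSS   [V -> K S S]
xgKSS => xgxxxSS   [K -> x x x]
xgxxxSS => xgxxxxAS   [S -> x A]
xgxxxxAS => xgxxxxVKS   [A -> V K]
xgxxxxVKS => xgxxxxKSSKS   [V -> K S S]
xgxxxxKSSKS => xgxxxxgcSSKS   [K -> g c]
xgxxxxgcSSKS => xgxxxxgcgSKS   [S -> g]
xgxxxxgcgSKS => xgxxxxgcggKS   [S -> g]
xgxxxxgcggKS => xgxxxxgcggxgS   [K -> x g]
xgxxxxgcggxgS => xgxxxxgcggxgg   [S -> g]

S => xA => xgV => xgKSS => xgxxxSS => xgxxxxAS => xgxxxxVKS => xgxxxxKSSKS => xgxxxxgcSSKS => xgxxxxgcgSKS => xgxxxxgcggKS => xgxxxxgcggxgS => xgxxxxgcggxgg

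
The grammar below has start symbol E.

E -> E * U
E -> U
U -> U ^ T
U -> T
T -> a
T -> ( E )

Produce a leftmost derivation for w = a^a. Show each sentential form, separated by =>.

E => U => U^T => T^T => a^T => a^a

E => U   [E -> U]
U => U^T   [U -> U ^ T]
U^T => T^T   [U -> T]
T^T => a^T   [T -> a]
a^T => a^a   [T -> a]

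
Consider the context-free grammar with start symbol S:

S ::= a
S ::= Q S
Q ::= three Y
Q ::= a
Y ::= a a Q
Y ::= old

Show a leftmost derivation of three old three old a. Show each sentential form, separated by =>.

S => Q S => three Y S => three old S => three old Q S => three old three Y S => three old three old S => three old three old a

S => Q S   [S ::= Q S]
Q S => three Y S   [Q ::= three Y]
three Y S => three old S   [Y ::= old]
three old S => three old Q S   [S ::= Q S]
three old Q S => three old three Y S   [Q ::= three Y]
three old three Y S => three old three old S   [Y ::= old]
three old three old S => three old three old a   [S ::= a]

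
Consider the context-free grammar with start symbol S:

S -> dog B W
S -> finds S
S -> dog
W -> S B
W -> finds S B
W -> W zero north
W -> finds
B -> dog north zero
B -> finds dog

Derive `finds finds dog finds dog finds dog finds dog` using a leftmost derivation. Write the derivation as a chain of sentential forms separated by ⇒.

S ⇒ finds S ⇒ finds finds S ⇒ finds finds dog B W ⇒ finds finds dog finds dog W ⇒ finds finds dog finds dog finds S B ⇒ finds finds dog finds dog finds dog B ⇒ finds finds dog finds dog finds dog finds dog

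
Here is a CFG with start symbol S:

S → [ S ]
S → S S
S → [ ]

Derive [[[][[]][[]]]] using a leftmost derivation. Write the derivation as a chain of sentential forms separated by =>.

S=>[S]=>[[S]]=>[[SS]]=>[[[]S]]=>[[[]SS]]=>[[[][S]S]]=>[[[][[]]S]]=>[[[][[]][S]]]=>[[[][[]][[]]]]

S => [S]   [S → [ S ]]
[S] => [[S]]   [S → [ S ]]
[[S]] => [[SS]]   [S → S S]
[[SS]] => [[[]S]]   [S → [ ]]
[[[]S]] => [[[]SS]]   [S → S S]
[[[]SS]] => [[[][S]S]]   [S → [ S ]]
[[[][S]S]] => [[[][[]]S]]   [S → [ ]]
[[[][[]]S]] => [[[][[]][S]]]   [S → [ S ]]
[[[][[]][S]]] => [[[][[]][[]]]]   [S → [ ]]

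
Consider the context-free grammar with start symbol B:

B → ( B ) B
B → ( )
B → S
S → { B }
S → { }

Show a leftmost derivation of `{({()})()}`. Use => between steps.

B => S => {B} => {(B)B} => {(S)B} => {({B})B} => {({()})B} => {({()})()}

B => S   [B → S]
S => {B}   [S → { B }]
{B} => {(B)B}   [B → ( B ) B]
{(B)B} => {(S)B}   [B → S]
{(S)B} => {({B})B}   [S → { B }]
{({B})B} => {({()})B}   [B → ( )]
{({()})B} => {({()})()}   [B → ( )]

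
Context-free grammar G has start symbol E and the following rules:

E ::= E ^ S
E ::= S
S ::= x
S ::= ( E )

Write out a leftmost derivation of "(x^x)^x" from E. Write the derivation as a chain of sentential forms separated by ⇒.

E ⇒ E^S   [E ::= E ^ S]
E^S ⇒ S^S   [E ::= S]
S^S ⇒ (E)^S   [S ::= ( E )]
(E)^S ⇒ (E^S)^S   [E ::= E ^ S]
(E^S)^S ⇒ (S^S)^S   [E ::= S]
(S^S)^S ⇒ (x^S)^S   [S ::= x]
(x^S)^S ⇒ (x^x)^S   [S ::= x]
(x^x)^S ⇒ (x^x)^x   [S ::= x]

E⇒E^S⇒S^S⇒(E)^S⇒(E^S)^S⇒(S^S)^S⇒(x^S)^S⇒(x^x)^S⇒(x^x)^x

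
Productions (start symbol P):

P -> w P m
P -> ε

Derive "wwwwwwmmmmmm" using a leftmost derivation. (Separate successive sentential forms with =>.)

P => wPm   [P -> w P m]
wPm => wwPmm   [P -> w P m]
wwPmm => wwwPmmm   [P -> w P m]
wwwPmmm => wwwwPmmmm   [P -> w P m]
wwwwPmmmm => wwwwwPmmmmm   [P -> w P m]
wwwwwPmmmmm => wwwwwwPmmmmmm   [P -> w P m]
wwwwwwPmmmmmm => wwwwwwmmmmmm   [P -> ε]

P=>wPm=>wwPmm=>wwwPmmm=>wwwwPmmmm=>wwwwwPmmmmm=>wwwwwwPmmmmmm=>wwwwwwmmmmmm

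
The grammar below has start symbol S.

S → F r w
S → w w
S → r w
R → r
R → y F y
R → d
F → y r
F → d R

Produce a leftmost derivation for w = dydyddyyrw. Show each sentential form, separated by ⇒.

S ⇒ Frw   [S → F r w]
Frw ⇒ dRrw   [F → d R]
dRrw ⇒ dyFyrw   [R → y F y]
dyFyrw ⇒ dydRyrw   [F → d R]
dydRyrw ⇒ dydyFyyrw   [R → y F y]
dydyFyyrw ⇒ dydydRyyrw   [F → d R]
dydydRyyrw ⇒ dydyddyyrw   [R → d]

S ⇒ Frw ⇒ dRrw ⇒ dyFyrw ⇒ dydRyrw ⇒ dydyFyyrw ⇒ dydydRyyrw ⇒ dydyddyyrw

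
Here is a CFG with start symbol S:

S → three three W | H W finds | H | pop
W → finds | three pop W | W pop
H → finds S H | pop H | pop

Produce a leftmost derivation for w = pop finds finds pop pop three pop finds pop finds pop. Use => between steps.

S => H => pop H => pop finds S H => pop finds H W finds H => pop finds finds S H W finds H => pop finds finds pop H W finds H => pop finds finds pop pop W finds H => pop finds finds pop pop three pop W finds H => pop finds finds pop pop three pop W pop finds H => pop finds finds pop pop three pop finds pop finds H => pop finds finds pop pop three pop finds pop finds pop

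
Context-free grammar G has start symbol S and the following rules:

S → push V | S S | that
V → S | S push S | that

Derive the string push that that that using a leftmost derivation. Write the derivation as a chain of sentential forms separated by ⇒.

S ⇒ S S ⇒ S S S ⇒ push V S S ⇒ push that S S ⇒ push that that S ⇒ push that that that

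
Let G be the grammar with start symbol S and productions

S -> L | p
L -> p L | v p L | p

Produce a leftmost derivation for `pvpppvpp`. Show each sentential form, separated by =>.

S => L => pL => pvpL => pvppL => pvpppL => pvpppvpL => pvpppvpp

S => L   [S -> L]
L => pL   [L -> p L]
pL => pvpL   [L -> v p L]
pvpL => pvppL   [L -> p L]
pvppL => pvpppL   [L -> p L]
pvpppL => pvpppvpL   [L -> v p L]
pvpppvpL => pvpppvpp   [L -> p]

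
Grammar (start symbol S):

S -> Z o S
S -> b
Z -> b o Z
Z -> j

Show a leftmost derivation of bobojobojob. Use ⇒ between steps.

S ⇒ ZoS   [S -> Z o S]
ZoS ⇒ boZoS   [Z -> b o Z]
boZoS ⇒ boboZoS   [Z -> b o Z]
boboZoS ⇒ bobojoS   [Z -> j]
bobojoS ⇒ bobojoZoS   [S -> Z o S]
bobojoZoS ⇒ bobojoboZoS   [Z -> b o Z]
bobojoboZoS ⇒ bobojobojoS   [Z -> j]
bobojobojoS ⇒ bobojobojob   [S -> b]

S ⇒ ZoS ⇒ boZoS ⇒ boboZoS ⇒ bobojoS ⇒ bobojoZoS ⇒ bobojoboZoS ⇒ bobojobojoS ⇒ bobojobojob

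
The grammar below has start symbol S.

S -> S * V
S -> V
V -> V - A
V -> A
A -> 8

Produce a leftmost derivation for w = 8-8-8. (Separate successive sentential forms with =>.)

S => V => V-A => V-A-A => A-A-A => 8-A-A => 8-8-A => 8-8-8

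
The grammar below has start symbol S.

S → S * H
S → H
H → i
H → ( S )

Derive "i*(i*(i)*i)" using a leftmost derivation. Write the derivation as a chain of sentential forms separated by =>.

S=>S*H=>H*H=>i*H=>i*(S)=>i*(S*H)=>i*(S*H*H)=>i*(H*H*H)=>i*(i*H*H)=>i*(i*(S)*H)=>i*(i*(H)*H)=>i*(i*(i)*H)=>i*(i*(i)*i)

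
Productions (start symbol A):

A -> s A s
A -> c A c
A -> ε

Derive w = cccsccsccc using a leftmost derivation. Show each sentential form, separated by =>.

A => cAc => ccAcc => cccAccc => cccsAsccc => cccscAcsccc => cccsccsccc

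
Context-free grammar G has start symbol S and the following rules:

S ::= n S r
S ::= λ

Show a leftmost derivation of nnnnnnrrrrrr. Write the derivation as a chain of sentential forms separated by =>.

S => nSr => nnSrr => nnnSrrr => nnnnSrrrr => nnnnnSrrrrr => nnnnnnSrrrrrr => nnnnnnrrrrrr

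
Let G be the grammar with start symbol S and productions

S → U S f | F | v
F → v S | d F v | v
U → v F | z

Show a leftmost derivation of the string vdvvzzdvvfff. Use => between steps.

S => USf   [S → U S f]
USf => vFSf   [U → v F]
vFSf => vdFvSf   [F → d F v]
vdFvSf => vdvvSf   [F → v]
vdvvSf => vdvvUSff   [S → U S f]
vdvvUSff => vdvvzSff   [U → z]
vdvvzSff => vdvvzUSfff   [S → U S f]
vdvvzUSfff => vdvvzzSfff   [U → z]
vdvvzzSfff => vdvvzzFfff   [S → F]
vdvvzzFfff => vdvvzzdFvfff   [F → d F v]
vdvvzzdFvfff => vdvvzzdvvfff   [F → v]

S=>USf=>vFSf=>vdFvSf=>vdvvSf=>vdvvUSff=>vdvvzSff=>vdvvzUSfff=>vdvvzzSfff=>vdvvzzFfff=>vdvvzzdFvfff=>vdvvzzdvvfff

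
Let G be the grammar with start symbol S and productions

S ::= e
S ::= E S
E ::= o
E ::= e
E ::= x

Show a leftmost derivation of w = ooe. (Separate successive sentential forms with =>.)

S => ES => oS => oES => ooS => ooe

S => ES   [S ::= E S]
ES => oS   [E ::= o]
oS => oES   [S ::= E S]
oES => ooS   [E ::= o]
ooS => ooe   [S ::= e]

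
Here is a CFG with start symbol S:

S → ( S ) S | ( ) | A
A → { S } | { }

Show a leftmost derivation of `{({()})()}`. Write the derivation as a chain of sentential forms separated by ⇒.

S ⇒ A ⇒ {S} ⇒ {(S)S} ⇒ {(A)S} ⇒ {({S})S} ⇒ {({()})S} ⇒ {({()})()}

S ⇒ A   [S → A]
A ⇒ {S}   [A → { S }]
{S} ⇒ {(S)S}   [S → ( S ) S]
{(S)S} ⇒ {(A)S}   [S → A]
{(A)S} ⇒ {({S})S}   [A → { S }]
{({S})S} ⇒ {({()})S}   [S → ( )]
{({()})S} ⇒ {({()})()}   [S → ( )]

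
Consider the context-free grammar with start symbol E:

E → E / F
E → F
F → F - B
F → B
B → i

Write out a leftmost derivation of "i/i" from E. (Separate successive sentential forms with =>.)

E => E/F   [E → E / F]
E/F => F/F   [E → F]
F/F => B/F   [F → B]
B/F => i/F   [B → i]
i/F => i/B   [F → B]
i/B => i/i   [B → i]

E=>E/F=>F/F=>B/F=>i/F=>i/B=>i/i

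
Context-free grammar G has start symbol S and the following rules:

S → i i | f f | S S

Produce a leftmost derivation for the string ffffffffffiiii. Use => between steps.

S => SS   [S → S S]
SS => SSS   [S → S S]
SSS => ffSS   [S → f f]
ffSS => ffSSS   [S → S S]
ffSSS => ffSSSS   [S → S S]
ffSSSS => ffffSSS   [S → f f]
ffffSSS => ffffSSSS   [S → S S]
ffffSSSS => ffffffSSS   [S → f f]
ffffffSSS => ffffffffSS   [S → f f]
ffffffffSS => ffffffffffS   [S → f f]
ffffffffffS => ffffffffffSS   [S → S S]
ffffffffffSS => ffffffffffiiS   [S → i i]
ffffffffffiiS => ffffffffffiiii   [S → i i]

S=>SS=>SSS=>ffSS=>ffSSS=>ffSSSS=>ffffSSS=>ffffSSSS=>ffffffSSS=>ffffffffSS=>ffffffffffS=>ffffffffffSS=>ffffffffffiiS=>ffffffffffiiii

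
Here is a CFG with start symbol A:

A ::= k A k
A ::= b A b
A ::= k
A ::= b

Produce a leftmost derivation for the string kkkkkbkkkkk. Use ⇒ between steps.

A ⇒ kAk   [A ::= k A k]
kAk ⇒ kkAkk   [A ::= k A k]
kkAkk ⇒ kkkAkkk   [A ::= k A k]
kkkAkkk ⇒ kkkkAkkkk   [A ::= k A k]
kkkkAkkkk ⇒ kkkkkAkkkkk   [A ::= k A k]
kkkkkAkkkkk ⇒ kkkkkbkkkkk   [A ::= b]

A ⇒ kAk ⇒ kkAkk ⇒ kkkAkkk ⇒ kkkkAkkkk ⇒ kkkkkAkkkkk ⇒ kkkkkbkkkkk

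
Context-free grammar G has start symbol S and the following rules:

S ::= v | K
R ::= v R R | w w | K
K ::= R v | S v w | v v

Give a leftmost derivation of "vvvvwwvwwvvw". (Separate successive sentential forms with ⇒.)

S ⇒ K ⇒ Svw ⇒ Kvw ⇒ Rvvw ⇒ vRRvvw ⇒ vKRvvw ⇒ vvvRvvw ⇒ vvvvRRvvw ⇒ vvvvKRvvw ⇒ vvvvRvRvvw ⇒ vvvvwwvRvvw ⇒ vvvvwwvwwvvw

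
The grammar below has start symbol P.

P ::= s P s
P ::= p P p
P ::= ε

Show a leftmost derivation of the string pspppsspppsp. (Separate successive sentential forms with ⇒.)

P⇒pPp⇒psPsp⇒pspPpsp⇒psppPppsp⇒pspppPpppsp⇒pspppsPspppsp⇒pspppsspppsp

P ⇒ pPp   [P ::= p P p]
pPp ⇒ psPsp   [P ::= s P s]
psPsp ⇒ pspPpsp   [P ::= p P p]
pspPpsp ⇒ psppPppsp   [P ::= p P p]
psppPppsp ⇒ pspppPpppsp   [P ::= p P p]
pspppPpppsp ⇒ pspppsPspppsp   [P ::= s P s]
pspppsPspppsp ⇒ pspppsspppsp   [P ::= ε]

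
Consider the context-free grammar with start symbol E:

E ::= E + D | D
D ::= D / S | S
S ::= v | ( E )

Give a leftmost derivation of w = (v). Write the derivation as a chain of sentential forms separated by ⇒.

E ⇒ D   [E ::= D]
D ⇒ S   [D ::= S]
S ⇒ (E)   [S ::= ( E )]
(E) ⇒ (D)   [E ::= D]
(D) ⇒ (S)   [D ::= S]
(S) ⇒ (v)   [S ::= v]

E ⇒ D ⇒ S ⇒ (E) ⇒ (D) ⇒ (S) ⇒ (v)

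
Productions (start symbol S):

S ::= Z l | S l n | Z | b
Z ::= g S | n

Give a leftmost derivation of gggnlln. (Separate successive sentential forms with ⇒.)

S⇒Z⇒gS⇒gZ⇒ggS⇒ggZ⇒gggS⇒gggSln⇒gggZlln⇒gggnlln

S ⇒ Z   [S ::= Z]
Z ⇒ gS   [Z ::= g S]
gS ⇒ gZ   [S ::= Z]
gZ ⇒ ggS   [Z ::= g S]
ggS ⇒ ggZ   [S ::= Z]
ggZ ⇒ gggS   [Z ::= g S]
gggS ⇒ gggSln   [S ::= S l n]
gggSln ⇒ gggZlln   [S ::= Z l]
gggZlln ⇒ gggnlln   [Z ::= n]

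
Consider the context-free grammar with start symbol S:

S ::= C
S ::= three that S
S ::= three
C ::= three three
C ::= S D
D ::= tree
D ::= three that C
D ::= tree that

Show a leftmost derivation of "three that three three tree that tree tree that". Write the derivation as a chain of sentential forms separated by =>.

S => C => S D => C D => S D D => C D D => S D D D => three that S D D D => three that C D D D => three that three three D D D => three that three three tree that D D => three that three three tree that tree D => three that three three tree that tree tree that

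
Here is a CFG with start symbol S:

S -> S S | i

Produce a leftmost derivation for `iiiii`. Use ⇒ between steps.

S ⇒ SS ⇒ SSS ⇒ SSSS ⇒ iSSS ⇒ iSSSS ⇒ iiSSS ⇒ iiiSS ⇒ iiiiS ⇒ iiiii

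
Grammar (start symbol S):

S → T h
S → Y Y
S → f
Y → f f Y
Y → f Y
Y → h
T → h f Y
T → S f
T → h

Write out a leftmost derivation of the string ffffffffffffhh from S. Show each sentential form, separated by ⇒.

S ⇒ YY ⇒ fYY ⇒ fffYY ⇒ fffffYY ⇒ fffffffYY ⇒ ffffffffYY ⇒ ffffffffffYY ⇒ ffffffffffffYY ⇒ ffffffffffffhY ⇒ ffffffffffffhh

S ⇒ YY   [S → Y Y]
YY ⇒ fYY   [Y → f Y]
fYY ⇒ fffYY   [Y → f f Y]
fffYY ⇒ fffffYY   [Y → f f Y]
fffffYY ⇒ fffffffYY   [Y → f f Y]
fffffffYY ⇒ ffffffffYY   [Y → f Y]
ffffffffYY ⇒ ffffffffffYY   [Y → f f Y]
ffffffffffYY ⇒ ffffffffffffYY   [Y → f f Y]
ffffffffffffYY ⇒ ffffffffffffhY   [Y → h]
ffffffffffffhY ⇒ ffffffffffffhh   [Y → h]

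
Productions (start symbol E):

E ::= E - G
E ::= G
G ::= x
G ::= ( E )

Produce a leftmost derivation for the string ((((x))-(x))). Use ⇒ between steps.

E ⇒ G ⇒ (E) ⇒ (G) ⇒ ((E)) ⇒ ((E-G)) ⇒ ((G-G)) ⇒ (((E)-G)) ⇒ (((G)-G)) ⇒ ((((E))-G)) ⇒ ((((G))-G)) ⇒ ((((x))-G)) ⇒ ((((x))-(E))) ⇒ ((((x))-(G))) ⇒ ((((x))-(x)))

E ⇒ G   [E ::= G]
G ⇒ (E)   [G ::= ( E )]
(E) ⇒ (G)   [E ::= G]
(G) ⇒ ((E))   [G ::= ( E )]
((E)) ⇒ ((E-G))   [E ::= E - G]
((E-G)) ⇒ ((G-G))   [E ::= G]
((G-G)) ⇒ (((E)-G))   [G ::= ( E )]
(((E)-G)) ⇒ (((G)-G))   [E ::= G]
(((G)-G)) ⇒ ((((E))-G))   [G ::= ( E )]
((((E))-G)) ⇒ ((((G))-G))   [E ::= G]
((((G))-G)) ⇒ ((((x))-G))   [G ::= x]
((((x))-G)) ⇒ ((((x))-(E)))   [G ::= ( E )]
((((x))-(E))) ⇒ ((((x))-(G)))   [E ::= G]
((((x))-(G))) ⇒ ((((x))-(x)))   [G ::= x]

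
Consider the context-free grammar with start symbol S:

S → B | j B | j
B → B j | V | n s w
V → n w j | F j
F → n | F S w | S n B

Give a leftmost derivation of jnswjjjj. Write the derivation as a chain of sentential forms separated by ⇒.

S ⇒ jB ⇒ jBj ⇒ jBjj ⇒ jBjjj ⇒ jBjjjj ⇒ jnswjjjj

S ⇒ jB   [S → j B]
jB ⇒ jBj   [B → B j]
jBj ⇒ jBjj   [B → B j]
jBjj ⇒ jBjjj   [B → B j]
jBjjj ⇒ jBjjjj   [B → B j]
jBjjjj ⇒ jnswjjjj   [B → n s w]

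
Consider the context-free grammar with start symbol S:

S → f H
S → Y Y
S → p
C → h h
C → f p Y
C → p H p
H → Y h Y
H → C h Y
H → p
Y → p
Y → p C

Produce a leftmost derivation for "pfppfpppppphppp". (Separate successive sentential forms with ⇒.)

S⇒YY⇒pCY⇒pfpYY⇒pfppCY⇒pfppfpYY⇒pfppfppCY⇒pfppfpppHpY⇒pfppfpppChYpY⇒pfppfppppHphYpY⇒pfppfpppppphYpY⇒pfppfpppppphppY⇒pfppfpppppphppp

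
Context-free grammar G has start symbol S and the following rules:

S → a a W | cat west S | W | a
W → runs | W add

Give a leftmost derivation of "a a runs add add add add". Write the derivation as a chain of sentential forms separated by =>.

S => a a W   [S → a a W]
a a W => a a W add   [W → W add]
a a W add => a a W add add   [W → W add]
a a W add add => a a W add add add   [W → W add]
a a W add add add => a a W add add add add   [W → W add]
a a W add add add add => a a runs add add add add   [W → runs]

S => a a W => a a W add => a a W add add => a a W add add add => a a W add add add add => a a runs add add add add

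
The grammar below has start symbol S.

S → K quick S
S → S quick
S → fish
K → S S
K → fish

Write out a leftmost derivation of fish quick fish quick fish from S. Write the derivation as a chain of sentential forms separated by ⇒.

S ⇒ K quick S ⇒ S S quick S ⇒ S quick S quick S ⇒ fish quick S quick S ⇒ fish quick fish quick S ⇒ fish quick fish quick fish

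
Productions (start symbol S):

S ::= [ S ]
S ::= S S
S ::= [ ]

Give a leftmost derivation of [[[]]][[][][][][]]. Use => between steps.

S=>SS=>[S]S=>[[S]]S=>[[[]]]S=>[[[]]][S]=>[[[]]][SS]=>[[[]]][SSS]=>[[[]]][SSSS]=>[[[]]][SSSSS]=>[[[]]][[]SSSS]=>[[[]]][[][]SSS]=>[[[]]][[][][]SS]=>[[[]]][[][][][]S]=>[[[]]][[][][][][]]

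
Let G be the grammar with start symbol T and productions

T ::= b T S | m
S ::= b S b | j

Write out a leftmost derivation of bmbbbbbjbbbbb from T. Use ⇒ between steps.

T ⇒ bTS   [T ::= b T S]
bTS ⇒ bmS   [T ::= m]
bmS ⇒ bmbSb   [S ::= b S b]
bmbSb ⇒ bmbbSbb   [S ::= b S b]
bmbbSbb ⇒ bmbbbSbbb   [S ::= b S b]
bmbbbSbbb ⇒ bmbbbbSbbbb   [S ::= b S b]
bmbbbbSbbbb ⇒ bmbbbbbSbbbbb   [S ::= b S b]
bmbbbbbSbbbbb ⇒ bmbbbbbjbbbbb   [S ::= j]

T ⇒ bTS ⇒ bmS ⇒ bmbSb ⇒ bmbbSbb ⇒ bmbbbSbbb ⇒ bmbbbbSbbbb ⇒ bmbbbbbSbbbbb ⇒ bmbbbbbjbbbbb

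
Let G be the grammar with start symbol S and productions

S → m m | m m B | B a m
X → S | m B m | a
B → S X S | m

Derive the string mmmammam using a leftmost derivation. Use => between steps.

S=>Bam=>SXSam=>mmBXSam=>mmmXSam=>mmmaSam=>mmmammam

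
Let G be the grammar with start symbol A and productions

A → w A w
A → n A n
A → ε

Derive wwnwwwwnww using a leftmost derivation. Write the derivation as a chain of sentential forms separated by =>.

A => wAw   [A → w A w]
wAw => wwAww   [A → w A w]
wwAww => wwnAnww   [A → n A n]
wwnAnww => wwnwAwnww   [A → w A w]
wwnwAwnww => wwnwwAwwnww   [A → w A w]
wwnwwAwwnww => wwnwwwwnww   [A → ε]

A => wAw => wwAww => wwnAnww => wwnwAwnww => wwnwwAwwnww => wwnwwwwnww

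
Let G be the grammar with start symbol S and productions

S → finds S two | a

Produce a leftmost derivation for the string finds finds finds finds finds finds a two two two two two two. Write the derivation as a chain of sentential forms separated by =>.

S => finds S two => finds finds S two two => finds finds finds S two two two => finds finds finds finds S two two two two => finds finds finds finds finds S two two two two two => finds finds finds finds finds finds S two two two two two two => finds finds finds finds finds finds a two two two two two two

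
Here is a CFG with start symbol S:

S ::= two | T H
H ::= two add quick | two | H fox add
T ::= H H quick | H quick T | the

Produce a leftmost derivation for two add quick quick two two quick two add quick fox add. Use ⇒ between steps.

S ⇒ T H ⇒ H quick T H ⇒ two add quick quick T H ⇒ two add quick quick H H quick H ⇒ two add quick quick two H quick H ⇒ two add quick quick two two quick H ⇒ two add quick quick two two quick H fox add ⇒ two add quick quick two two quick two add quick fox add

S ⇒ T H   [S ::= T H]
T H ⇒ H quick T H   [T ::= H quick T]
H quick T H ⇒ two add quick quick T H   [H ::= two add quick]
two add quick quick T H ⇒ two add quick quick H H quick H   [T ::= H H quick]
two add quick quick H H quick H ⇒ two add quick quick two H quick H   [H ::= two]
two add quick quick two H quick H ⇒ two add quick quick two two quick H   [H ::= two]
two add quick quick two two quick H ⇒ two add quick quick two two quick H fox add   [H ::= H fox add]
two add quick quick two two quick H fox add ⇒ two add quick quick two two quick two add quick fox add   [H ::= two add quick]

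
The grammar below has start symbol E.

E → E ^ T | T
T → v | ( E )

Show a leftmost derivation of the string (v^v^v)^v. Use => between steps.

E => E^T   [E → E ^ T]
E^T => T^T   [E → T]
T^T => (E)^T   [T → ( E )]
(E)^T => (E^T)^T   [E → E ^ T]
(E^T)^T => (E^T^T)^T   [E → E ^ T]
(E^T^T)^T => (T^T^T)^T   [E → T]
(T^T^T)^T => (v^T^T)^T   [T → v]
(v^T^T)^T => (v^v^T)^T   [T → v]
(v^v^T)^T => (v^v^v)^T   [T → v]
(v^v^v)^T => (v^v^v)^v   [T → v]

E=>E^T=>T^T=>(E)^T=>(E^T)^T=>(E^T^T)^T=>(T^T^T)^T=>(v^T^T)^T=>(v^v^T)^T=>(v^v^v)^T=>(v^v^v)^v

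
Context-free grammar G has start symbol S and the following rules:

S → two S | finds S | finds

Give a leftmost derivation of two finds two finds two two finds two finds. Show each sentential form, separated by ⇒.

S ⇒ two S ⇒ two finds S ⇒ two finds two S ⇒ two finds two finds S ⇒ two finds two finds two S ⇒ two finds two finds two two S ⇒ two finds two finds two two finds S ⇒ two finds two finds two two finds two S ⇒ two finds two finds two two finds two finds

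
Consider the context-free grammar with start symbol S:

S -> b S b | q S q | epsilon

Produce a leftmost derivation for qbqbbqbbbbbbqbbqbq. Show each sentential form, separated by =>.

S => qSq => qbSbq => qbqSqbq => qbqbSbqbq => qbqbbSbbqbq => qbqbbqSqbbqbq => qbqbbqbSbqbbqbq => qbqbbqbbSbbqbbqbq => qbqbbqbbbSbbbqbbqbq => qbqbbqbbbbbbqbbqbq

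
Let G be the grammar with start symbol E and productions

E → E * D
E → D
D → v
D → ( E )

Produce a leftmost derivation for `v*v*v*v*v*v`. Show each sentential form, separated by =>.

E=>E*D=>E*D*D=>E*D*D*D=>E*D*D*D*D=>E*D*D*D*D*D=>D*D*D*D*D*D=>v*D*D*D*D*D=>v*v*D*D*D*D=>v*v*v*D*D*D=>v*v*v*v*D*D=>v*v*v*v*v*D=>v*v*v*v*v*v

E => E*D   [E → E * D]
E*D => E*D*D   [E → E * D]
E*D*D => E*D*D*D   [E → E * D]
E*D*D*D => E*D*D*D*D   [E → E * D]
E*D*D*D*D => E*D*D*D*D*D   [E → E * D]
E*D*D*D*D*D => D*D*D*D*D*D   [E → D]
D*D*D*D*D*D => v*D*D*D*D*D   [D → v]
v*D*D*D*D*D => v*v*D*D*D*D   [D → v]
v*v*D*D*D*D => v*v*v*D*D*D   [D → v]
v*v*v*D*D*D => v*v*v*v*D*D   [D → v]
v*v*v*v*D*D => v*v*v*v*v*D   [D → v]
v*v*v*v*v*D => v*v*v*v*v*v   [D → v]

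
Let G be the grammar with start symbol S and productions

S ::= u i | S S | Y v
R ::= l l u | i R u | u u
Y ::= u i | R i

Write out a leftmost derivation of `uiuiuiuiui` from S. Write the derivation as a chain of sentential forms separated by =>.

S => SS => SSS => SSSS => uiSSS => uiSSSS => uiuiSSS => uiuiuiSS => uiuiuiuiS => uiuiuiuiui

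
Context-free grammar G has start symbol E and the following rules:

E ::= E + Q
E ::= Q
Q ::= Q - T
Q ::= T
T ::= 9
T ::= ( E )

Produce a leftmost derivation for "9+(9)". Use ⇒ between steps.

E ⇒ E+Q ⇒ Q+Q ⇒ T+Q ⇒ 9+Q ⇒ 9+T ⇒ 9+(E) ⇒ 9+(Q) ⇒ 9+(T) ⇒ 9+(9)

E ⇒ E+Q   [E ::= E + Q]
E+Q ⇒ Q+Q   [E ::= Q]
Q+Q ⇒ T+Q   [Q ::= T]
T+Q ⇒ 9+Q   [T ::= 9]
9+Q ⇒ 9+T   [Q ::= T]
9+T ⇒ 9+(E)   [T ::= ( E )]
9+(E) ⇒ 9+(Q)   [E ::= Q]
9+(Q) ⇒ 9+(T)   [Q ::= T]
9+(T) ⇒ 9+(9)   [T ::= 9]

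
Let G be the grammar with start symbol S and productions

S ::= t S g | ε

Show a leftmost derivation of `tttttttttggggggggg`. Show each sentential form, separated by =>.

S => tSg => ttSgg => tttSggg => ttttSgggg => tttttSggggg => ttttttSgggggg => tttttttSggggggg => ttttttttSgggggggg => tttttttttSggggggggg => tttttttttggggggggg

S => tSg   [S ::= t S g]
tSg => ttSgg   [S ::= t S g]
ttSgg => tttSggg   [S ::= t S g]
tttSggg => ttttSgggg   [S ::= t S g]
ttttSgggg => tttttSggggg   [S ::= t S g]
tttttSggggg => ttttttSgggggg   [S ::= t S g]
ttttttSgggggg => tttttttSggggggg   [S ::= t S g]
tttttttSggggggg => ttttttttSgggggggg   [S ::= t S g]
ttttttttSgggggggg => tttttttttSggggggggg   [S ::= t S g]
tttttttttSggggggggg => tttttttttggggggggg   [S ::= ε]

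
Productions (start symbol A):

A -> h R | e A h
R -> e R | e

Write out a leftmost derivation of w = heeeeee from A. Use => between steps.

A=>hR=>heR=>heeR=>heeeR=>heeeeR=>heeeeeR=>heeeeee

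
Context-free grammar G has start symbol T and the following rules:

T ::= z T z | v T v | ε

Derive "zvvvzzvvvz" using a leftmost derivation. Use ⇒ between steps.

T ⇒ zTz   [T ::= z T z]
zTz ⇒ zvTvz   [T ::= v T v]
zvTvz ⇒ zvvTvvz   [T ::= v T v]
zvvTvvz ⇒ zvvvTvvvz   [T ::= v T v]
zvvvTvvvz ⇒ zvvvzTzvvvz   [T ::= z T z]
zvvvzTzvvvz ⇒ zvvvzzvvvz   [T ::= ε]

T ⇒ zTz ⇒ zvTvz ⇒ zvvTvvz ⇒ zvvvTvvvz ⇒ zvvvzTzvvvz ⇒ zvvvzzvvvz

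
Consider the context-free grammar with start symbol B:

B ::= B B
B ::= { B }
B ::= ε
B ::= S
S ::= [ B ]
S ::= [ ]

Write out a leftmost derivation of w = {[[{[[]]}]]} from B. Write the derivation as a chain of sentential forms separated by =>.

B=>{B}=>{S}=>{[B]}=>{[S]}=>{[[B]]}=>{[[BB]]}=>{[[{B}B]]}=>{[[{BB}B]]}=>{[[{SB}B]]}=>{[[{[B]B}B]]}=>{[[{[S]B}B]]}=>{[[{[[]]B}B]]}=>{[[{[[]]}B]]}=>{[[{[[]]}]]}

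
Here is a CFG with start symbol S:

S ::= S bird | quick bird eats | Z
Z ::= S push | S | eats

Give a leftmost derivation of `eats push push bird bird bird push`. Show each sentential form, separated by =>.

S => Z => S push => S bird push => S bird bird push => S bird bird bird push => Z bird bird bird push => S push bird bird bird push => Z push bird bird bird push => S push push bird bird bird push => Z push push bird bird bird push => eats push push bird bird bird push

S => Z   [S ::= Z]
Z => S push   [Z ::= S push]
S push => S bird push   [S ::= S bird]
S bird push => S bird bird push   [S ::= S bird]
S bird bird push => S bird bird bird push   [S ::= S bird]
S bird bird bird push => Z bird bird bird push   [S ::= Z]
Z bird bird bird push => S push bird bird bird push   [Z ::= S push]
S push bird bird bird push => Z push bird bird bird push   [S ::= Z]
Z push bird bird bird push => S push push bird bird bird push   [Z ::= S push]
S push push bird bird bird push => Z push push bird bird bird push   [S ::= Z]
Z push push bird bird bird push => eats push push bird bird bird push   [Z ::= eats]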